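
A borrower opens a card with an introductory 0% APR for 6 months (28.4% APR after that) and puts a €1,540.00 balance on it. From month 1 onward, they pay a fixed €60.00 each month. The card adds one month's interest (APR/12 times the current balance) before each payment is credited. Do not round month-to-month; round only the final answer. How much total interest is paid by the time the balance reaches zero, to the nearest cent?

€426.69

Promo months 1–6 at r₀ = 0%/12 = 0; months 7+ at r₁ = 28.4%/12 = 0.0236667.
After month 6 (no interest yet): B = €1,540.00 − 6·€60.00 = €1,180.00.
Then at r₁ with €60.00/mo: n₂ = −ln(1 − r₁·B/P)/ln(1+r₁) ≈ 26.78 → 27 more payments.
Total paid = 32·€60.00 + €46.69 = €1,966.69; interest = €1,966.69 − €1,540.00 = €426.69.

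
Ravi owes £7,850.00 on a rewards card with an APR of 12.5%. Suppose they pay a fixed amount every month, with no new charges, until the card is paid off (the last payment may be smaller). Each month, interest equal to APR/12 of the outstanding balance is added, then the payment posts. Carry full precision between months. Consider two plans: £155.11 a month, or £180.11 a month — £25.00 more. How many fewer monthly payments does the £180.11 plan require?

Monthly rate r = 12.5%/12 = 1.04167% = 0.0104167.
At £155.11/mo: n = ⌈−ln(1 − rB₀/P)/ln(1+r)⌉ = 73 payments (last £43.86); total interest = total paid − £7,850.00 = £3,361.78.
At £180.11/mo: 59 payments (last £71.55); total interest £2,667.93.
Payments saved = 73 − 59 = 14.

14 fewer payments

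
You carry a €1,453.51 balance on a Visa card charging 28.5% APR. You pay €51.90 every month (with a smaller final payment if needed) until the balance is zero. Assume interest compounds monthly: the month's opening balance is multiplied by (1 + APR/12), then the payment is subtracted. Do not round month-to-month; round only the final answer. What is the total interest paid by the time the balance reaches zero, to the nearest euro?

Monthly rate r = 28.5%/12 = 2.375% = 0.02375.
Payoff takes n = ⌈−ln(1 − rB₀/P)/ln(1+r)⌉ = ⌈46.610⌉ = 47 payments; the last is €31.81.
Total paid = 46·€51.90 + €31.81 = €2,419.21.
Total interest = total paid − principal = €2,419.21 − €1,453.51 = €965.70.

€966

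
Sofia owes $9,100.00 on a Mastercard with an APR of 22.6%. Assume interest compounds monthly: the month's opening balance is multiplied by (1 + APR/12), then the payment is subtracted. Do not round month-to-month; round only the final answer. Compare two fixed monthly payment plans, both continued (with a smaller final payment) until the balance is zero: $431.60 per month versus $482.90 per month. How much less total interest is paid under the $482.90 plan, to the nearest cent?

$358.41

Monthly rate r = 22.6%/12 = 1.88333% = 0.0188333.
At $431.60/mo: n = ⌈−ln(1 − rB₀/P)/ln(1+r)⌉ = 28 payments (last $51.63); total interest = total paid − $9,100.00 = $2,604.83.
At $482.90/mo: 24 payments (last $239.72); total interest $2,246.42.
Interest saved = $2,604.83 − $2,246.42 = $358.41.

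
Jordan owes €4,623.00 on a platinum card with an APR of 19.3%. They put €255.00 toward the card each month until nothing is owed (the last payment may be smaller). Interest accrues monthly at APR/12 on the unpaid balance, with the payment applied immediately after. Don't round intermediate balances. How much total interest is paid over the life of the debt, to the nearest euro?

€887

Monthly rate r = 19.3%/12 = 1.60833% = 0.0160833.
Payoff takes n = ⌈−ln(1 − rB₀/P)/ln(1+r)⌉ = ⌈21.605⌉ = 22 payments; the last is €154.83.
Total paid = 21·€255.00 + €154.83 = €5,509.83.
Total interest = total paid − principal = €5,509.83 − €4,623.00 = €886.83.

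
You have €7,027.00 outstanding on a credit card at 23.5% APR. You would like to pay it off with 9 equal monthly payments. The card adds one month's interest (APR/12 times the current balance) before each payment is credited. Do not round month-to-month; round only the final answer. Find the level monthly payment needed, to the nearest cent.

Monthly rate r = 23.5%/12 = 1.95833% = 0.0195833.
Level-payment amortization: P = B₀·r / (1 − (1+r)^(−n)) = 7027.00·0.0195833 / (1 − 1.01958^(−9)).
Denominator 1 − (1+r)^(−9) = 0.160162135.
P = 137.612 / 0.160162135 ≈ 859.20.

€859.20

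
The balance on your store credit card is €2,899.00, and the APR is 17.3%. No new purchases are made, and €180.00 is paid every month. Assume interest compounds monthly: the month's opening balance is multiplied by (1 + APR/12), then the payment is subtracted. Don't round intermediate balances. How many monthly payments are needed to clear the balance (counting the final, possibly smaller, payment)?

19 months

Monthly rate r = 17.3%/12 = 1.44167% = 0.0144167.
Recurrence: B ← B·(1+r) − €180.00.
Month 1: interest €41.79; balance after payment €2,760.79.
Month 2: interest €39.80; balance after payment €2,620.60.
Closed form: n = −ln(1 − rB₀/P)/ln(1+r) = −ln(0.76781)/ln(1.01442) ≈ 18.459, so the balance reaches zero during payment 19.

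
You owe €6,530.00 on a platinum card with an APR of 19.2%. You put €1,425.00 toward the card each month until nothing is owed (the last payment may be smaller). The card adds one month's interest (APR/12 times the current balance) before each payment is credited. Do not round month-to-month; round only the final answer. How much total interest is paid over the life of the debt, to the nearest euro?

Monthly rate r = 19.2%/12 = 1.6% = 0.016.
Payoff takes n = ⌈−ln(1 − rB₀/P)/ln(1+r)⌉ = ⌈4.797⌉ = 5 payments; the last is €1,137.71.
Total paid = 4·€1,425.00 + €1,137.71 = €6,837.71.
Total interest = total paid − principal = €6,837.71 − €6,530.00 = €307.71.

€308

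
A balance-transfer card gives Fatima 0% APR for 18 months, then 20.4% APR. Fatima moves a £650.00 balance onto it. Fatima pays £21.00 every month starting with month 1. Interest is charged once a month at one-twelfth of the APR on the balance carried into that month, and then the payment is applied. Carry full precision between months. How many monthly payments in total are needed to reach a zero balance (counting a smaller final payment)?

Promo months 1–18 at r₀ = 0%/12 = 0; months 19+ at r₁ = 20.4%/12 = 0.017.
After month 18 (no interest yet): B = £650.00 − 18·£21.00 = £272.00.
Then at r₁ with £21.00/mo: n₂ = −ln(1 − r₁·B/P)/ln(1+r₁) ≈ 14.75 → 15 more payments.

33 payments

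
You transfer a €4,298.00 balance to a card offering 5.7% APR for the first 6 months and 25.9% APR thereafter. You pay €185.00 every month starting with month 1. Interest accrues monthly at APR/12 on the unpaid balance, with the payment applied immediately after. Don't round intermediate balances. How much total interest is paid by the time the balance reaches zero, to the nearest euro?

Promo months 1–6 at r₀ = 5.7%/12 = 0.00475; months 7+ at r₁ = 25.9%/12 = 0.0215833.
After month 6: iterate B ← B·(1+r₀) − €185.00 for 6 months → €3,298.69.
Then at r₁ with €185.00/mo: n₂ = −ln(1 − r₁·B/P)/ln(1+r₁) ≈ 22.75 → 23 more payments.
Total paid = 28·€185.00 + €139.88 = €5,319.88; interest = €5,319.88 − €4,298.00 = €1,021.88.

€1,022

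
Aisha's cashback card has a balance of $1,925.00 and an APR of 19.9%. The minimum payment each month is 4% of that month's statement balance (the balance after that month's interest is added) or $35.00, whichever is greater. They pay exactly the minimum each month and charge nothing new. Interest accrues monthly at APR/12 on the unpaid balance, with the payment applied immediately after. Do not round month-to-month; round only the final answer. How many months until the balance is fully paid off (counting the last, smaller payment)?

Monthly rate r = 19.9%/12 = 1.65833% = 0.0165833.
While 4% of the post-interest balance exceeds $35.00, each month B ← (B·(1+r))·(1 − 0.04), i.e. B shrinks by the factor (1+r)·0.96 = 0.97592.
This holds for months 1–34. Entering month 35 the balance is $840.45; 4% of the post-interest balance is now below $35.00, so the flat $35.00 minimum applies from here.
From month 35 a fixed $35.00 at rate r clears $840.45 in 31 more payments. Total: 34 + 31 = 65 months.

65 months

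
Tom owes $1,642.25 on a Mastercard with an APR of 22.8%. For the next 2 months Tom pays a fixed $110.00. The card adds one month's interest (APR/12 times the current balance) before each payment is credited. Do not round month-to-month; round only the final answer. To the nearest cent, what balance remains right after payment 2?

Monthly rate r = 22.8%/12 = 1.9% = 0.019.
Each month: B ← B·(1+r) − $110.00.
Month 1: interest $31.20; balance after payment $1,563.45.
Month 2: interest $29.71; balance after payment $1,483.16.

$1,483.16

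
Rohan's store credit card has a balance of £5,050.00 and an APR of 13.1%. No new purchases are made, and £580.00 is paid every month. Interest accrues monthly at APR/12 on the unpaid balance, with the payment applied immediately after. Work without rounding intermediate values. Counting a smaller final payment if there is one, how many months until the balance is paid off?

10 payments

Monthly rate r = 13.1%/12 = 1.09167% = 0.0109167.
Recurrence: B ← B·(1+r) − £580.00.
Month 1: interest £55.13; balance after payment £4,525.13.
Month 2: interest £49.40; balance after payment £3,994.53.
Closed form: n = −ln(1 − rB₀/P)/ln(1+r) = −ln(0.90495)/ln(1.01092) ≈ 9.199, so the balance reaches zero during payment 10.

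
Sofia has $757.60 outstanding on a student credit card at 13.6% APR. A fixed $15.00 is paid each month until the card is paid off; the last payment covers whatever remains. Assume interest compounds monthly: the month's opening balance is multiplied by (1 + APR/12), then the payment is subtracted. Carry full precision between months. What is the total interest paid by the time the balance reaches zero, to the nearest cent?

Monthly rate r = 13.6%/12 = 1.13333% = 0.0113333.
Payoff takes n = ⌈−ln(1 − rB₀/P)/ln(1+r)⌉ = ⌈75.388⌉ = 76 payments; the last is $5.83.
Total paid = 75·$15.00 + $5.83 = $1,130.83.
Total interest = total paid − principal = $1,130.83 − $757.60 = $373.23.

$373.23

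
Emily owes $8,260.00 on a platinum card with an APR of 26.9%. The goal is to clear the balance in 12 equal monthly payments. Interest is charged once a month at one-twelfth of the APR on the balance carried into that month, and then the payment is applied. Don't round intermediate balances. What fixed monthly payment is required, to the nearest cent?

Monthly rate r = 26.9%/12 = 2.24167% = 0.0224167.
Level-payment amortization: P = B₀·r / (1 − (1+r)^(−n)) = 8260.00·0.0224167 / (1 − 1.02242^(−12)).
Denominator 1 − (1+r)^(−12) = 0.233583308.
P = 185.162 / 0.233583308 ≈ 792.70.

$792.70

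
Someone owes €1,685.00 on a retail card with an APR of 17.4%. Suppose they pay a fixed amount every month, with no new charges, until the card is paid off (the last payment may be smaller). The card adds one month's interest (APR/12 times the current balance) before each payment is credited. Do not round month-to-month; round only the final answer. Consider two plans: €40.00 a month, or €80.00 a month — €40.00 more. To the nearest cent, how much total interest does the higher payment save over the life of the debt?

Monthly rate r = 17.4%/12 = 1.45% = 0.0145.
At €40.00/mo: n = ⌈−ln(1 − rB₀/P)/ln(1+r)⌉ = 66 payments (last €22.19); total interest = total paid − €1,685.00 = €937.19.
At €80.00/mo: 26 payments (last €25.30); total interest €340.30.
Interest saved = €937.19 − €340.30 = €596.89.

€596.89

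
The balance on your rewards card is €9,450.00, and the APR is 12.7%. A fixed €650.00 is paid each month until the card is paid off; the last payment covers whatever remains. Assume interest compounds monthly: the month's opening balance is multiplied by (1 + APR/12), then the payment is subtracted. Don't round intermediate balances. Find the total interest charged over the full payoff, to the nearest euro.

€866

Monthly rate r = 12.7%/12 = 1.05833% = 0.0105833.
Payoff takes n = ⌈−ln(1 − rB₀/P)/ln(1+r)⌉ = ⌈15.870⌉ = 16 payments; the last is €566.00.
Total paid = 15·€650.00 + €566.00 = €10,316.00.
Total interest = total paid − principal = €10,316.00 − €9,450.00 = €866.00.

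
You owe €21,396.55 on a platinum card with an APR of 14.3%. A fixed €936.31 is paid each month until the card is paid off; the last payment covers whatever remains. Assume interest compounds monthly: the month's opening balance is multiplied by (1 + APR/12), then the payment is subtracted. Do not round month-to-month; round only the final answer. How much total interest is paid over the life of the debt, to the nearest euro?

€3,730

Monthly rate r = 14.3%/12 = 1.19167% = 0.0119167.
Payoff takes n = ⌈−ln(1 − rB₀/P)/ln(1+r)⌉ = ⌈26.835⌉ = 27 payments; the last is €782.58.
Total paid = 26·€936.31 + €782.58 = €25,126.64.
Total interest = total paid − principal = €25,126.64 − €21,396.55 = €3,730.09.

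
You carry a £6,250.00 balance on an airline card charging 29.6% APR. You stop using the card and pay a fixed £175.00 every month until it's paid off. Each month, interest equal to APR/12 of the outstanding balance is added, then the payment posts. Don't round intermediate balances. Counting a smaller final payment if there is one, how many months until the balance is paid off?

88 payments

Monthly rate r = 29.6%/12 = 2.46667% = 0.0246667.
Recurrence: B ← B·(1+r) − £175.00.
Month 1: interest £154.17; balance after payment £6,229.17.
Month 2: interest £153.65; balance after payment £6,207.82.
Closed form: n = −ln(1 − rB₀/P)/ln(1+r) = −ln(0.11905)/ln(1.02467) ≈ 87.339, so the balance reaches zero during payment 88.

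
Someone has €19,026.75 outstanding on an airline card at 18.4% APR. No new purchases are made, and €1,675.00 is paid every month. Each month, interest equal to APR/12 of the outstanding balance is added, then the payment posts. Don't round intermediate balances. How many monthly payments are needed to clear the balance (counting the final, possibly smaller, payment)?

Monthly rate r = 18.4%/12 = 1.53333% = 0.0153333.
Recurrence: B ← B·(1+r) − €1,675.00.
Month 1: interest €291.74; balance after payment €17,643.49.
Month 2: interest €270.53; balance after payment €16,239.03.
Closed form: n = −ln(1 − rB₀/P)/ln(1+r) = −ln(0.82582)/ln(1.01533) ≈ 12.576, so the balance reaches zero during payment 13.

13 months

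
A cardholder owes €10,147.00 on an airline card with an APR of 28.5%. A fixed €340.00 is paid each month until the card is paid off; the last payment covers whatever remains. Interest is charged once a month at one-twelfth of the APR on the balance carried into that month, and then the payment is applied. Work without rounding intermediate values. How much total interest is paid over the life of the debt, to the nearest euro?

€7,725

Monthly rate r = 28.5%/12 = 2.375% = 0.02375.
Payoff takes n = ⌈−ln(1 − rB₀/P)/ln(1+r)⌉ = ⌈52.561⌉ = 53 payments; the last is €191.82.
Total paid = 52·€340.00 + €191.82 = €17,871.82.
Total interest = total paid − principal = €17,871.82 − €10,147.00 = €7,724.82.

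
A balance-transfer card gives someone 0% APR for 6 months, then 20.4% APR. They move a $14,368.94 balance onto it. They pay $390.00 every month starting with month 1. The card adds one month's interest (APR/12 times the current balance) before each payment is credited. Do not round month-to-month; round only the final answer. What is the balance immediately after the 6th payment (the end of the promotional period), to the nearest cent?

$12,028.94

Promo months 1–6 at r₀ = 0%/12 = 0; months 7+ at r₁ = 20.4%/12 = 0.017.
After month 6 (no interest yet): B = $14,368.94 − 6·$390.00 = $12,028.94.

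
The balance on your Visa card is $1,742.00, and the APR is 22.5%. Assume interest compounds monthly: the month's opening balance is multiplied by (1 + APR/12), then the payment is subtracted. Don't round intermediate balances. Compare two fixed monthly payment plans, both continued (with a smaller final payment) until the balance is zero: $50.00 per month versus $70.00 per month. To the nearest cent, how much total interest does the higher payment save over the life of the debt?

Monthly rate r = 22.5%/12 = 1.875% = 0.01875.
At $50.00/mo: n = ⌈−ln(1 − rB₀/P)/ln(1+r)⌉ = 58 payments (last $0.81); total interest = total paid − $1,742.00 = $1,108.81.
At $70.00/mo: 34 payments (last $58.41); total interest $626.41.
Interest saved = $1,108.81 − $626.41 = $482.40.

$482.40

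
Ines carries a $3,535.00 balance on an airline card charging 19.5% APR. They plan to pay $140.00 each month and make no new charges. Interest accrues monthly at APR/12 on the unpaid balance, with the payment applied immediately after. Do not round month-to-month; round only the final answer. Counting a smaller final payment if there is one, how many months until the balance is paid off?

33 months

Monthly rate r = 19.5%/12 = 1.625% = 0.01625.
Recurrence: B ← B·(1+r) − $140.00.
Month 1: interest $57.44; balance after payment $3,452.44.
Month 2: interest $56.10; balance after payment $3,368.55.
Closed form: n = −ln(1 − rB₀/P)/ln(1+r) = −ln(0.58969)/ln(1.01625) ≈ 32.766, so the balance reaches zero during payment 33.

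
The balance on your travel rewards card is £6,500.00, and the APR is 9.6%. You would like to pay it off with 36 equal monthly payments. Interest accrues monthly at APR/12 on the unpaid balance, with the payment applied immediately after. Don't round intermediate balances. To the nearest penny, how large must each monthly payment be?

Monthly rate r = 9.6%/12 = 0.8% = 0.008.
Level-payment amortization: P = B₀·r / (1 − (1+r)^(−n)) = 6500.00·0.008 / (1 − 1.008^(−36)).
Denominator 1 − (1+r)^(−36) = 0.249378769.
P = 52 / 0.249378769 ≈ 208.52.

£208.52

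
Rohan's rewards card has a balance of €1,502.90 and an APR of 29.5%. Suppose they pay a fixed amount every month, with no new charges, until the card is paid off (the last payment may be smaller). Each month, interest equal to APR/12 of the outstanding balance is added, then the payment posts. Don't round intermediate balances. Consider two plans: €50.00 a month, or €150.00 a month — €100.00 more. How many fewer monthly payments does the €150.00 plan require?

Monthly rate r = 29.5%/12 = 2.45833% = 0.0245833.
At €50.00/mo: n = ⌈−ln(1 − rB₀/P)/ln(1+r)⌉ = 56 payments (last €14.99); total interest = total paid − €1,502.90 = €1,262.09.
At €150.00/mo: 12 payments (last €96.93); total interest €244.03.
Payments saved = 56 − 12 = 44.

44 fewer payments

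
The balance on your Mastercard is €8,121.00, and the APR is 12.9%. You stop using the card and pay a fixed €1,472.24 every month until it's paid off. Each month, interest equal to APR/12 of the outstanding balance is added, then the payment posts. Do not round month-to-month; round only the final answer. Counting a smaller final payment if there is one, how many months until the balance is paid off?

6 payments

Monthly rate r = 12.9%/12 = 1.075% = 0.01075.
Recurrence: B ← B·(1+r) − €1,472.24.
Month 1: interest €87.30; balance after payment €6,736.06.
Month 2: interest €72.41; balance after payment €5,336.23.
Month 3: interest €57.36; balance after payment €3,921.36.
Month 4: interest €42.15; balance after payment €2,491.27.
Month 5: interest €26.78; balance after payment €1,045.81.
Month 6: interest €11.24; balance after payment €0.00.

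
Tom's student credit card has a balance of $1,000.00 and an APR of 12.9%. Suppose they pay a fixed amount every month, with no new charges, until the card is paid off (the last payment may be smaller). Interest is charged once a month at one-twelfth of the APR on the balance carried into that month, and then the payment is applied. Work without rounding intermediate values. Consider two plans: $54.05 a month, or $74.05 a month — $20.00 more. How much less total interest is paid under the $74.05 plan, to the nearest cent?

$34.65

Monthly rate r = 12.9%/12 = 1.075% = 0.01075.
At $54.05/mo: n = ⌈−ln(1 − rB₀/P)/ln(1+r)⌉ = 21 payments (last $40.01); total interest = total paid − $1,000.00 = $121.01.
At $74.05/mo: 15 payments (last $49.66); total interest $86.36.
Interest saved = $121.01 − $86.36 = $34.65.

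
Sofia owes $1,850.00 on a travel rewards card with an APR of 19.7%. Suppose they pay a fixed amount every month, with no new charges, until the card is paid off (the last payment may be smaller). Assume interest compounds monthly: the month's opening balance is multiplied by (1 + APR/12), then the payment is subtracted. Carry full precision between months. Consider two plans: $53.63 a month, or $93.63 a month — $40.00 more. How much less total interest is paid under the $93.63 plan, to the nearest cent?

$496.84

Monthly rate r = 19.7%/12 = 1.64167% = 0.0164167.
At $53.63/mo: n = ⌈−ln(1 − rB₀/P)/ln(1+r)⌉ = 52 payments (last $16.42); total interest = total paid − $1,850.00 = $901.55.
At $93.63/mo: 25 payments (last $7.59); total interest $404.71.
Interest saved = $901.55 − $404.71 = $496.84.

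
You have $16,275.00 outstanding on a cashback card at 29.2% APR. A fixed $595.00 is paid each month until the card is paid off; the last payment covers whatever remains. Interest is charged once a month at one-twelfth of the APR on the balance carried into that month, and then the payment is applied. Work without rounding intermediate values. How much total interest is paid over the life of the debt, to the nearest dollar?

$10,836

Monthly rate r = 29.2%/12 = 2.43333% = 0.0243333.
Payoff takes n = ⌈−ln(1 − rB₀/P)/ln(1+r)⌉ = ⌈45.561⌉ = 46 payments; the last is $335.68.
Total paid = 45·$595.00 + $335.68 = $27,110.68.
Total interest = total paid − principal = $27,110.68 − $16,275.00 = $10,835.68.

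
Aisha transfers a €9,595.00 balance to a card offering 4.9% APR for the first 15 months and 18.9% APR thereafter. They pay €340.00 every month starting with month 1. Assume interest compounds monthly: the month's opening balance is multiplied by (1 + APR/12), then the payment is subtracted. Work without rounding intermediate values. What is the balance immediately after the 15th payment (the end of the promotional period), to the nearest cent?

Promo months 1–15 at r₀ = 4.9%/12 = 0.00408333; months 16+ at r₁ = 18.9%/12 = 0.01575.
After month 15: iterate B ← B·(1+r₀) − €340.00 for 15 months → €4,951.41.

€4,951.41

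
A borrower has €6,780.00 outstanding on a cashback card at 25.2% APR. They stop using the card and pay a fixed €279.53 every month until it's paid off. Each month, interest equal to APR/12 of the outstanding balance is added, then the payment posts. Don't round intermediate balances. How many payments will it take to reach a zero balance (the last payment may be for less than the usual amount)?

35 payments

Monthly rate r = 25.2%/12 = 2.1% = 0.021.
Recurrence: B ← B·(1+r) − €279.53.
Month 1: interest €142.38; balance after payment €6,642.85.
Month 2: interest €139.50; balance after payment €6,502.82.
Closed form: n = −ln(1 − rB₀/P)/ln(1+r) = −ln(0.49065)/ln(1.021) ≈ 34.261, so the balance reaches zero during payment 35.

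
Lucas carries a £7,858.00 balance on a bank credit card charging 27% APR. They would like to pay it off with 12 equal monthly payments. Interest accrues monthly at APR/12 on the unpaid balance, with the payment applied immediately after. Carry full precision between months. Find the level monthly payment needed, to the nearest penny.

£754.50

Monthly rate r = 27%/12 = 2.25% = 0.0225.
Level-payment amortization: P = B₀·r / (1 − (1+r)^(−n)) = 7858.00·0.0225 / (1 − 1.0225^(−12)).
Denominator 1 − (1+r)^(−12) = 0.234332523.
P = 176.805 / 0.234332523 ≈ 754.50.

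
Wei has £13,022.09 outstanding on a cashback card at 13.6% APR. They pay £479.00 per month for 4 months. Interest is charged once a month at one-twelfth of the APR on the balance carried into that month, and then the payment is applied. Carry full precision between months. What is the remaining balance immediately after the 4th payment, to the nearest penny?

£11,673.72

Monthly rate r = 13.6%/12 = 1.13333% = 0.0113333.
Each month: B ← B·(1+r) − £479.00.
Month 1: interest £147.58; balance after payment £12,690.67.
Month 2: interest £143.83; balance after payment £12,355.50.
Month 3: interest £140.03; balance after payment £12,016.53.
Month 4: interest £136.19; balance after payment £11,673.72.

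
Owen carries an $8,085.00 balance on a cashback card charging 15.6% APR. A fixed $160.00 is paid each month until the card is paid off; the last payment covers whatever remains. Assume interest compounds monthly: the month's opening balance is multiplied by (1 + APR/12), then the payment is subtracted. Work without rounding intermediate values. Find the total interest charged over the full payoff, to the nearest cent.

Monthly rate r = 15.6%/12 = 1.3% = 0.013.
Payoff takes n = ⌈−ln(1 − rB₀/P)/ln(1+r)⌉ = ⌈82.822⌉ = 83 payments; the last is $131.72.
Total paid = 82·$160.00 + $131.72 = $13,251.72.
Total interest = total paid − principal = $13,251.72 − $8,085.00 = $5,166.72.

$5,166.72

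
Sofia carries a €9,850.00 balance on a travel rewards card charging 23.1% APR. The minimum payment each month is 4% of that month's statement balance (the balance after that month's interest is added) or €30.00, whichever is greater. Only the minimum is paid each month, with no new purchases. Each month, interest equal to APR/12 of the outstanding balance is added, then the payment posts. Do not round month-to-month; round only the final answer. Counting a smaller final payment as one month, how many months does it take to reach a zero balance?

153 months

Monthly rate r = 23.1%/12 = 1.925% = 0.01925.
While 4% of the post-interest balance exceeds €30.00, each month B ← (B·(1+r))·(1 − 0.04), i.e. B shrinks by the factor (1+r)·0.96 = 0.97848.
This holds for months 1–120. Entering month 121 the balance is €723.89; 4% of the post-interest balance is now below €30.00, so the flat €30.00 minimum applies from here.
From month 121 a fixed €30.00 at rate r clears €723.89 in 33 more payments. Total: 120 + 33 = 153 months.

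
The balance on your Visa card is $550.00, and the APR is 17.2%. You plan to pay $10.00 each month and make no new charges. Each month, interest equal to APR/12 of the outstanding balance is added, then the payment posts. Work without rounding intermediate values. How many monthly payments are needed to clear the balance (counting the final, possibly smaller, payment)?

Monthly rate r = 17.2%/12 = 1.43333% = 0.0143333.
Recurrence: B ← B·(1+r) − $10.00.
Month 1: interest $7.88; balance after payment $547.88.
Month 2: interest $7.85; balance after payment $545.74.
Closed form: n = −ln(1 − rB₀/P)/ln(1+r) = −ln(0.21167)/ln(1.01433) ≈ 109.105, so the balance reaches zero during payment 110.

110 payments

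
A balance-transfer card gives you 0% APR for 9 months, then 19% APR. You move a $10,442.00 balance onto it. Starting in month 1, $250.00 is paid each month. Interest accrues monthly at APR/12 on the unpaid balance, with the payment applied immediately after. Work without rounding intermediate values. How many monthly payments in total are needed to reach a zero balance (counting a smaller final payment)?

Promo months 1–9 at r₀ = 0%/12 = 0; months 10+ at r₁ = 19%/12 = 0.0158333.
After month 9 (no interest yet): B = $10,442.00 − 9·$250.00 = $8,192.00.
Then at r₁ with $250.00/mo: n₂ = −ln(1 − r₁·B/P)/ln(1+r₁) ≈ 46.57 → 47 more payments.

56 payments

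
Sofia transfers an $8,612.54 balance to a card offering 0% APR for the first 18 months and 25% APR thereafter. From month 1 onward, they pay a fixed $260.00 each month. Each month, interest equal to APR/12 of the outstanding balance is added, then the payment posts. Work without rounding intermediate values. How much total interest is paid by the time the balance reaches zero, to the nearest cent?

Promo months 1–18 at r₀ = 0%/12 = 0; months 19+ at r₁ = 25%/12 = 0.0208333.
After month 18 (no interest yet): B = $8,612.54 − 18·$260.00 = $3,932.54.
Then at r₁ with $260.00/mo: n₂ = −ln(1 − r₁·B/P)/ln(1+r₁) ≈ 18.36 → 19 more payments.
Total paid = 36·$260.00 + $93.25 = $9,453.25; interest = $9,453.25 − $8,612.54 = $840.71.

$840.71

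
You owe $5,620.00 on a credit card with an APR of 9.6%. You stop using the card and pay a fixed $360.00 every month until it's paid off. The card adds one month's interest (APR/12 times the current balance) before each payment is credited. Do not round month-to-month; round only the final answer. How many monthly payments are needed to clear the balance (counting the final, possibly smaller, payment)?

17 payments

Monthly rate r = 9.6%/12 = 0.8% = 0.008.
Recurrence: B ← B·(1+r) − $360.00.
Month 1: interest $44.96; balance after payment $5,304.96.
Month 2: interest $42.44; balance after payment $4,987.40.
Closed form: n = −ln(1 − rB₀/P)/ln(1+r) = −ln(0.87511)/ln(1.008) ≈ 16.742, so the balance reaches zero during payment 17.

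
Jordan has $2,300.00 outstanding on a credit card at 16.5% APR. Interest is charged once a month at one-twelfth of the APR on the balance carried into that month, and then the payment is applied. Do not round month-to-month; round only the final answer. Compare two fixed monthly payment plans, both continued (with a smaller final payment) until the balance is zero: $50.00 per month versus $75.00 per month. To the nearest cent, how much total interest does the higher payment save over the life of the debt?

$657.69

Monthly rate r = 16.5%/12 = 1.375% = 0.01375.
At $50.00/mo: n = ⌈−ln(1 − rB₀/P)/ln(1+r)⌉ = 74 payments (last $15.16); total interest = total paid − $2,300.00 = $1,365.16.
At $75.00/mo: 41 payments (last $7.47); total interest $707.47.
Interest saved = $1,365.16 − $707.47 = $657.69.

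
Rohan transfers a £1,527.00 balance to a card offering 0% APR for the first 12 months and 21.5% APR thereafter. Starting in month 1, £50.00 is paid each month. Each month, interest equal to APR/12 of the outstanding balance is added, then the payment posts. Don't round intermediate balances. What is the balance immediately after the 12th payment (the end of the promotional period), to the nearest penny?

Promo months 1–12 at r₀ = 0%/12 = 0; months 13+ at r₁ = 21.5%/12 = 0.0179167.
After month 12 (no interest yet): B = £1,527.00 − 12·£50.00 = £927.00.

£927.00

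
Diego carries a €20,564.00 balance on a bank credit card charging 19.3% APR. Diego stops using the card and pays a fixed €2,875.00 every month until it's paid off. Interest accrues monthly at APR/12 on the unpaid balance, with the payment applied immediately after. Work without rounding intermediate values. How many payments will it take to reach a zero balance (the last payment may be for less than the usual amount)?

8 months

Monthly rate r = 19.3%/12 = 1.60833% = 0.0160833.
Recurrence: B ← B·(1+r) − €2,875.00.
Month 1: interest €330.74; balance after payment €18,019.74.
Month 2: interest €289.82; balance after payment €15,434.56.
Closed form: n = −ln(1 − rB₀/P)/ln(1+r) = −ln(0.88496)/ln(1.01608) ≈ 7.660, so the balance reaches zero during payment 8.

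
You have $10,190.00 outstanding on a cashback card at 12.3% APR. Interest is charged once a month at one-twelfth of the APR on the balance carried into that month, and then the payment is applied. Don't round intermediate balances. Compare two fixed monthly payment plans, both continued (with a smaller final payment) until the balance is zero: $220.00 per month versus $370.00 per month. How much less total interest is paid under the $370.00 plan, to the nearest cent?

$1,856.25

Monthly rate r = 12.3%/12 = 1.025% = 0.01025.
At $220.00/mo: n = ⌈−ln(1 − rB₀/P)/ln(1+r)⌉ = 64 payments (last $31.19); total interest = total paid − $10,190.00 = $3,701.19.
At $370.00/mo: 33 payments (last $194.94); total interest $1,844.94.
Interest saved = $3,701.19 − $1,844.94 = $1,856.25.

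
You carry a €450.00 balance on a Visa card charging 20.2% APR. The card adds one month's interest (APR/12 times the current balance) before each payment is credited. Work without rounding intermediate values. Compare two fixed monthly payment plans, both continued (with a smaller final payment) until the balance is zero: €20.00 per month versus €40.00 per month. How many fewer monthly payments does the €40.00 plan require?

Monthly rate r = 20.2%/12 = 1.68333% = 0.0168333.
At €20.00/mo: n = ⌈−ln(1 − rB₀/P)/ln(1+r)⌉ = 29 payments (last €10.36); total interest = total paid − €450.00 = €120.36.
At €40.00/mo: 13 payments (last €23.16); total interest €53.16.
Payments saved = 29 − 13 = 16.

16 fewer payments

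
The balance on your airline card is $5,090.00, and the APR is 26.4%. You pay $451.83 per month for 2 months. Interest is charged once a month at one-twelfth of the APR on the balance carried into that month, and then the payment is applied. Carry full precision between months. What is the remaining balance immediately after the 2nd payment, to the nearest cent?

$4,402.82

Monthly rate r = 26.4%/12 = 2.2% = 0.022.
Each month: B ← B·(1+r) − $451.83.
Month 1: interest $111.98; balance after payment $4,750.15.
Month 2: interest $104.50; balance after payment $4,402.82.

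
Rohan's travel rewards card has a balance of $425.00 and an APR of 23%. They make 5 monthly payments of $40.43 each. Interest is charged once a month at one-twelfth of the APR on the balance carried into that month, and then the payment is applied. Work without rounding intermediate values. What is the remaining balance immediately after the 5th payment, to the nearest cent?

Monthly rate r = 23%/12 = 1.91667% = 0.0191667.
Each month: B ← B·(1+r) − $40.43.
Month 1: interest $8.15; balance after payment $392.72.
Month 2: interest $7.53; balance after payment $359.81.
Month 3: interest $6.90; balance after payment $326.28.
Month 4: interest $6.25; balance after payment $292.10.
Month 5: interest $5.60; balance after payment $257.27.

$257.27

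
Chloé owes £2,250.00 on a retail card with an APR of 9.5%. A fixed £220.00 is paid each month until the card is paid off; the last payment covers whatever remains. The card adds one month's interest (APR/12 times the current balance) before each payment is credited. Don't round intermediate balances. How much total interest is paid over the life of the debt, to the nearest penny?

Monthly rate r = 9.5%/12 = 0.791667% = 0.00791667.
Payoff takes n = ⌈−ln(1 − rB₀/P)/ln(1+r)⌉ = ⌈10.707⌉ = 11 payments; the last is £155.78.
Total paid = 10·£220.00 + £155.78 = £2,355.78.
Total interest = total paid − principal = £2,355.78 − £2,250.00 = £105.78.

£105.78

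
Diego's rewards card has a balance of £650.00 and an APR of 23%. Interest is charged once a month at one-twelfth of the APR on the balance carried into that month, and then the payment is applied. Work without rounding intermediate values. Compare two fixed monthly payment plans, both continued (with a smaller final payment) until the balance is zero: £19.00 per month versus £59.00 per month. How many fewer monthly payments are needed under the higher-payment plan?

Monthly rate r = 23%/12 = 1.91667% = 0.0191667.
At £19.00/mo: n = ⌈−ln(1 − rB₀/P)/ln(1+r)⌉ = 57 payments (last £3.10); total interest = total paid − £650.00 = £417.10.
At £59.00/mo: 13 payments (last £29.25); total interest £87.25.
Payments saved = 57 − 13 = 44.

44 fewer payments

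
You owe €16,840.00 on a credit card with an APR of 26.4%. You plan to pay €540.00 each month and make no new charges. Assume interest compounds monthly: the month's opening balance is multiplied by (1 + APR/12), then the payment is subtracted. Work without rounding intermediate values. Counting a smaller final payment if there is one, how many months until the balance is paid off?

54 months

Monthly rate r = 26.4%/12 = 2.2% = 0.022.
Recurrence: B ← B·(1+r) − €540.00.
Month 1: interest €370.48; balance after payment €16,670.48.
Month 2: interest €366.75; balance after payment €16,497.23.
Closed form: n = −ln(1 − rB₀/P)/ln(1+r) = −ln(0.31393)/ln(1.022) ≈ 53.241, so the balance reaches zero during payment 54.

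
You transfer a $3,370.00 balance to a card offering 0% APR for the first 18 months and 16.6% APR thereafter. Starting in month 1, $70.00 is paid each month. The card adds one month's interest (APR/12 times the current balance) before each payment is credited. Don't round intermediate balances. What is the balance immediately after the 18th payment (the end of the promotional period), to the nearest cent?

Promo months 1–18 at r₀ = 0%/12 = 0; months 19+ at r₁ = 16.6%/12 = 0.0138333.
After month 18 (no interest yet): B = $3,370.00 − 18·$70.00 = $2,110.00.

$2,110.00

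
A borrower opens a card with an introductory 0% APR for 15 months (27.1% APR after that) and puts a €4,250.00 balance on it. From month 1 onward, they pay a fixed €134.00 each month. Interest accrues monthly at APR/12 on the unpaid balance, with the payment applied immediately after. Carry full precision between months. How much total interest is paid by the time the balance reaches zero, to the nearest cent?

Promo months 1–15 at r₀ = 0%/12 = 0; months 16+ at r₁ = 27.1%/12 = 0.0225833.
After month 15 (no interest yet): B = €4,250.00 − 15·€134.00 = €2,240.00.
Then at r₁ with €134.00/mo: n₂ = −ln(1 − r₁·B/P)/ln(1+r₁) ≈ 21.23 → 22 more payments.
Total paid = 36·€134.00 + €30.61 = €4,854.61; interest = €4,854.61 − €4,250.00 = €604.61.

€604.61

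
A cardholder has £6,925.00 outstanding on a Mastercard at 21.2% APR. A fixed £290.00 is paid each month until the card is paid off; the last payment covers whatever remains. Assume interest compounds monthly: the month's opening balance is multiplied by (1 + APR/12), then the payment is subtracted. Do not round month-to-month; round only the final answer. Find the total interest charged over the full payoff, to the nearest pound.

Monthly rate r = 21.2%/12 = 1.76667% = 0.0176667.
Payoff takes n = ⌈−ln(1 − rB₀/P)/ln(1+r)⌉ = ⌈31.289⌉ = 32 payments; the last is £84.44.
Total paid = 31·£290.00 + £84.44 = £9,074.44.
Total interest = total paid − principal = £9,074.44 − £6,925.00 = £2,149.44.

£2,149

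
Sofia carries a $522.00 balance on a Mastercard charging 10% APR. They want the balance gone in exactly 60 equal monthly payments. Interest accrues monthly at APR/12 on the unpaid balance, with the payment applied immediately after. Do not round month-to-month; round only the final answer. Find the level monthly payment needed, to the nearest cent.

$11.09

Monthly rate r = 10%/12 = 0.833333% = 0.00833333.
Level-payment amortization: P = B₀·r / (1 − (1+r)^(−n)) = 522.00·0.00833333 / (1 − 1.00833^(−60)).
Denominator 1 − (1+r)^(−60) = 0.392211409.
P = 4.35 / 0.392211409 ≈ 11.09.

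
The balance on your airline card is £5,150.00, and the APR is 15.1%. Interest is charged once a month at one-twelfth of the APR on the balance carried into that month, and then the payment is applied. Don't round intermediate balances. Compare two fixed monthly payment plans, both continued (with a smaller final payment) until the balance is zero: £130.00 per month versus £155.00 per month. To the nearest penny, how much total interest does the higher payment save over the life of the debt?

£463.31

Monthly rate r = 15.1%/12 = 1.25833% = 0.0125833.
At £130.00/mo: n = ⌈−ln(1 − rB₀/P)/ln(1+r)⌉ = 56 payments (last £24.80); total interest = total paid − £5,150.00 = £2,024.80.
At £155.00/mo: 44 payments (last £46.49); total interest £1,561.49.
Interest saved = £2,024.80 − £1,561.49 = £463.31.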